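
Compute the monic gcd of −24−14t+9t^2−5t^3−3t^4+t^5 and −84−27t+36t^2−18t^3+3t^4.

−4−3t+t^2

Apply the Euclidean algorithm:
  t^5−3t^4−5t^3+9t^2−14t−24 = ((1/3)t+1)(3t^4−18t^3+36t^2−27t−84) + (t^3−18t^2+41t+60)
  3t^4−18t^3+36t^2−27t−84 = (3t+36)(t^3−18t^2+41t+60) + (561t^2−1683t−2244)
  t^3−18t^2+41t+60 = ((1/561)t−5/187)(561t^2−1683t−2244) + (0)
Last nonzero remainder: 561t^2−1683t−2244. Dividing through by 561 gives the monic gcd t^2−3t−4.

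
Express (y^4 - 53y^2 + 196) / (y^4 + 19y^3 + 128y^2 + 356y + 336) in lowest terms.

(y^2 - 9y + 14)/(y^2 + 10y + 24)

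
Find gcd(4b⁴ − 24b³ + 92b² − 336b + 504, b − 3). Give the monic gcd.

Euclidean algorithm in ℚ[b]:
  4b⁴ − 24b³ + 92b² − 336b + 504 = (4b³ − 12b² + 56b − 168)(b − 3) + (0)
The last nonzero remainder b − 3 is already monic.

b − 3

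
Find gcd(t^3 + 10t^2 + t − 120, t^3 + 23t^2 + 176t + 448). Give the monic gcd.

t + 8

By polynomial division,
  t^3 + 10t^2 + t − 120 = (t^3 + 23t^2 + 176t + 448) + (−13t^2 − 175t − 568)
  t^3 + 23t^2 + 176t + 448 = (−(1/13)t − 124/169)(−13t^2 − 175t − 568) + ((660/169)t + 5280/169)
  −13t^2 − 175t − 568 = (−(2197/660)t − 11999/660)((660/169)t + 5280/169) + (0)
Last nonzero remainder: (660/169)t + 5280/169. Dividing through by 660/169 gives the monic gcd t + 8.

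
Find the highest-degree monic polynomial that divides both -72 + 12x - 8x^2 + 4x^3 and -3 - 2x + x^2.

-3 + x

Apply the Euclidean algorithm:
  4x^3 - 8x^2 + 12x - 72 = (4x)(x^2 - 2x - 3) + (24x - 72)
  x^2 - 2x - 3 = ((1/24)x + 1/24)(24x - 72) + (0)
Last nonzero remainder: 24x - 72. Dividing through by 24 gives the monic gcd x - 3.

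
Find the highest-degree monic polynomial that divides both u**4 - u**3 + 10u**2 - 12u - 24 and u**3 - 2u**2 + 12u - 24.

u**3 - 2u**2 + 12u - 24

Euclidean algorithm in ℚ[u]:
  u**4 - u**3 + 10u**2 - 12u - 24 = (u + 1)(u**3 - 2u**2 + 12u - 24) + (0)
The last nonzero remainder u**3 - 2u**2 + 12u - 24 is already monic.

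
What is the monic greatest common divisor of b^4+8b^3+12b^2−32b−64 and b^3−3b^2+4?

b−2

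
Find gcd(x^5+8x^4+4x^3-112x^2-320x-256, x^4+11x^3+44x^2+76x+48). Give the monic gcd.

By polynomial division,
  x^5+8x^4+4x^3-112x^2-320x-256 = (x-3)(x^4+11x^3+44x^2+76x+48) + (-7x^3-56x^2-140x-112)
  x^4+11x^3+44x^2+76x+48 = (-(1/7)x-3/7)(-7x^3-56x^2-140x-112) + (0)
Last nonzero remainder: -7x^3-56x^2-140x-112. Dividing through by -7 gives the monic gcd x^3+8x^2+20x+16.

x^3+8x^2+20x+16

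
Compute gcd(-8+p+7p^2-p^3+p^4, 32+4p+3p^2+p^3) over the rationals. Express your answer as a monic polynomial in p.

Euclidean algorithm in ℚ[p]:
  p^4-p^3+7p^2+p-8 = (p-4)(p^3+3p^2+4p+32) + (15p^2-15p+120)
  p^3+3p^2+4p+32 = ((1/15)p+4/15)(15p^2-15p+120) + (0)
Last nonzero remainder: 15p^2-15p+120. Dividing through by 15 gives the monic gcd p^2-p+8.

8-p+p^2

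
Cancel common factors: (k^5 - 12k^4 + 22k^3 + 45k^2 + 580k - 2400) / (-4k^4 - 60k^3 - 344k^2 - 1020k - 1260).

Euclidean algorithm in ℚ[k]:
  k^5 - 12k^4 + 22k^3 + 45k^2 + 580k - 2400 = (-(1/4)k + 27/4)(-4k^4 - 60k^3 - 344k^2 - 1020k - 1260) + (341k^3 + 2112k^2 + 7150k + 6105)
  -4k^4 - 60k^3 - 344k^2 - 1020k - 1260 = (-(4/341)k - 1092/10571)(341k^3 + 2112k^2 + 7150k + 6105) + (-(40320/961)k^2 - (201600/961)k - 604800/961)
  341k^3 + 2112k^2 + 7150k + 6105 = (-(327701/40320)k - 391127/40320)(-(40320/961)k^2 - (201600/961)k - 604800/961) + (0)
Last nonzero remainder: -(40320/961)k^2 - (201600/961)k - 604800/961. Dividing through by -40320/961 gives the monic gcd k^2 + 5k + 15.
Cancel k^2 + 5k + 15 from numerator and denominator to get the reduced form.

(-k^3 + 17k^2 - 92k + 160)/(4k^2 + 40k + 84)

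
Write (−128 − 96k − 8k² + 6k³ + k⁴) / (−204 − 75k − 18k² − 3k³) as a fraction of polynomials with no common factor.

(32 + 16k − 2k² − k³)/(51 + 6k + 3k²)

Apply the Euclidean algorithm:
  k⁴ + 6k³ − 8k² − 96k − 128 = (−(1/3)k)(−3k³ − 18k² − 75k − 204) + (−33k² − 164k − 128)
  −3k³ − 18k² − 75k − 204 = ((1/11)k + 34/363)(−33k² − 164k − 128) + (−(17425/363)k − 69700/363)
  −33k² − 164k − 128 = ((11979/17425)k + 11616/17425)(−(17425/363)k − 69700/363) + (0)
Last nonzero remainder: −(17425/363)k − 69700/363. Dividing through by −17425/363 gives the monic gcd k + 4.
Cancel k + 4 from numerator and denominator to get the reduced form.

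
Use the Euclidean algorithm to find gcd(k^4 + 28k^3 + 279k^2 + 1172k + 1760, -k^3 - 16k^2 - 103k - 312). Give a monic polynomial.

k + 8

Euclidean algorithm in ℚ[k]:
  k^4 + 28k^3 + 279k^2 + 1172k + 1760 = (-k - 12)(-k^3 - 16k^2 - 103k - 312) + (-16k^2 - 376k - 1984)
  -k^3 - 16k^2 - 103k - 312 = ((1/16)k - 15/32)(-16k^2 - 376k - 1984) + (-(621/4)k - 1242)
  -16k^2 - 376k - 1984 = ((64/621)k + 992/621)(-(621/4)k - 1242) + (0)
Last nonzero remainder: -(621/4)k - 1242. Dividing through by -621/4 gives the monic gcd k + 8.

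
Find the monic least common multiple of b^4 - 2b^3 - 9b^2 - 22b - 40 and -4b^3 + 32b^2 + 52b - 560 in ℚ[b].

b^6 - 5b^5 - 31b^4 + 61b^3 + 278b^2 + 736b + 1120

Apply the Euclidean algorithm:
  b^4 - 2b^3 - 9b^2 - 22b - 40 = (-(1/4)b - 3/2)(-4b^3 + 32b^2 + 52b - 560) + (52b^2 - 84b - 880)
  -4b^3 + 32b^2 + 52b - 560 = (-(1/13)b + 83/169)(52b^2 - 84b - 880) + ((4320/169)b - 21600/169)
  52b^2 - 84b - 880 = ((2197/1080)b + 1859/270)((4320/169)b - 21600/169) + (0)
Last nonzero remainder: (4320/169)b - 21600/169. Dividing through by 4320/169 gives the monic gcd b - 5.
Then lcm(f, g) = f·g / gcd(f, g); expanding and making the result monic gives the answer.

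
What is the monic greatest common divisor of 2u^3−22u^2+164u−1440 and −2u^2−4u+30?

Apply the Euclidean algorithm:
  2u^3−22u^2+164u−1440 = (−u+13)(−2u^2−4u+30) + (246u−1830)
  −2u^2−4u+30 = (−(1/123)u−129/1681)(246u−1830) + (−185640/1681)
  246u−1830 = (−(68921/30940)u+102541/6188)(−185640/1681) + (0)
The last nonzero remainder is the constant −185640/1681, so the polynomials are coprime and gcd = 1.

1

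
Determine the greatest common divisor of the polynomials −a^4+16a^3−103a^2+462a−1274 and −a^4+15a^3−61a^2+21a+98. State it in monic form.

a^2−14a+49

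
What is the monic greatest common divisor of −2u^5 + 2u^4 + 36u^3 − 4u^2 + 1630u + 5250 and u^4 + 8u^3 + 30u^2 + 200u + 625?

u^3 + 3u^2 + 15u + 125

Euclidean algorithm in ℚ[u]:
  −2u^5 + 2u^4 + 36u^3 − 4u^2 + 1630u + 5250 = (−2u + 18)(u^4 + 8u^3 + 30u^2 + 200u + 625) + (−48u^3 − 144u^2 − 720u − 6000)
  u^4 + 8u^3 + 30u^2 + 200u + 625 = (−(1/48)u − 5/48)(−48u^3 − 144u^2 − 720u − 6000) + (0)
Last nonzero remainder: −48u^3 − 144u^2 − 720u − 6000. Dividing through by −48 gives the monic gcd u^3 + 3u^2 + 15u + 125.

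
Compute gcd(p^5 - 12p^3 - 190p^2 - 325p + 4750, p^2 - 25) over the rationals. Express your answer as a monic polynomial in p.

p^2 - 25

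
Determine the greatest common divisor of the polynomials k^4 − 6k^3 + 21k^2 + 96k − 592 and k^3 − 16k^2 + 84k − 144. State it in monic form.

k − 4

Apply the Euclidean algorithm:
  k^4 − 6k^3 + 21k^2 + 96k − 592 = (k + 10)(k^3 − 16k^2 + 84k − 144) + (97k^2 − 600k + 848)
  k^3 − 16k^2 + 84k − 144 = ((1/97)k − 952/9409)(97k^2 − 600k + 848) + ((136900/9409)k − 547600/9409)
  97k^2 − 600k + 848 = ((912673/136900)k − 498677/34225)((136900/9409)k − 547600/9409) + (0)
Last nonzero remainder: (136900/9409)k − 547600/9409. Dividing through by 136900/9409 gives the monic gcd k − 4.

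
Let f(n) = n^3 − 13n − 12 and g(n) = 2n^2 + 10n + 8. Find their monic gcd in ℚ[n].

By polynomial division,
  n^3 − 13n − 12 = ((1/2)n − 5/2)(2n^2 + 10n + 8) + (8n + 8)
  2n^2 + 10n + 8 = ((1/4)n + 1)(8n + 8) + (0)
Last nonzero remainder: 8n + 8. Dividing through by 8 gives the monic gcd n + 1.

n + 1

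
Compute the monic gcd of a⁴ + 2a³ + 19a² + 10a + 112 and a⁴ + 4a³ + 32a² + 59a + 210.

a² + 3a + 14

Euclidean algorithm in ℚ[a]:
  a⁴ + 2a³ + 19a² + 10a + 112 = (a⁴ + 4a³ + 32a² + 59a + 210) + (-2a³ - 13a² - 49a - 98)
  a⁴ + 4a³ + 32a² + 59a + 210 = (-(1/2)a + 5/4)(-2a³ - 13a² - 49a - 98) + ((95/4)a² + (285/4)a + 665/2)
  -2a³ - 13a² - 49a - 98 = (-(8/95)a - 28/95)((95/4)a² + (285/4)a + 665/2) + (0)
Last nonzero remainder: (95/4)a² + (285/4)a + 665/2. Dividing through by 95/4 gives the monic gcd a² + 3a + 14.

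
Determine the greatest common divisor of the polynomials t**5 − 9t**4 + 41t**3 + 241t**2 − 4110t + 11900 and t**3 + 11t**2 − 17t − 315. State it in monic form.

t**2 + 2t − 35

Apply the Euclidean algorithm:
  t**5 − 9t**4 + 41t**3 + 241t**2 − 4110t + 11900 = (t**2 − 20t + 278)(t**3 + 11t**2 − 17t − 315) + (−2842t**2 − 5684t + 99470)
  t**3 + 11t**2 − 17t − 315 = (−(1/2842)t − 9/2842)(−2842t**2 − 5684t + 99470) + (0)
Last nonzero remainder: −2842t**2 − 5684t + 99470. Dividing through by −2842 gives the monic gcd t**2 + 2t − 35.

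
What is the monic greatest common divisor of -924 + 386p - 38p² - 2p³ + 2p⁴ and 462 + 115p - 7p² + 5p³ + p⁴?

154 - 13p + 2p² + p³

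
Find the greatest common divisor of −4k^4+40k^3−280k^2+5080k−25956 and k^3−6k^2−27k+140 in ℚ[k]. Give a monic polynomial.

By polynomial division,
  −4k^4+40k^3−280k^2+5080k−25956 = (−4k+16)(k^3−6k^2−27k+140) + (−292k^2+6072k−28196)
  k^3−6k^2−27k+140 = (−(1/292)k−270/5329)(−292k^2+6072k−28196) + ((980980/5329)k−6866860/5329)
  −292k^2+6072k−28196 = (−(389017/245245)k+5366303/245245)((980980/5329)k−6866860/5329) + (0)
Last nonzero remainder: (980980/5329)k−6866860/5329. Dividing through by 980980/5329 gives the monic gcd k−7.

k−7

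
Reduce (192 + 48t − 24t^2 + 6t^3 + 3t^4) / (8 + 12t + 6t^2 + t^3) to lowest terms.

Repeated division with remainder:
  3t^4 + 6t^3 − 24t^2 + 48t + 192 = (3t − 12)(t^3 + 6t^2 + 12t + 8) + (12t^2 + 168t + 288)
  t^3 + 6t^2 + 12t + 8 = ((1/12)t − 2/3)(12t^2 + 168t + 288) + (100t + 200)
  12t^2 + 168t + 288 = ((3/25)t + 36/25)(100t + 200) + (0)
Last nonzero remainder: 100t + 200. Dividing through by 100 gives the monic gcd t + 2.
Cancel t + 2 from numerator and denominator to get the reduced form.

(96 − 24t + 3t^3)/(4 + 4t + t^2)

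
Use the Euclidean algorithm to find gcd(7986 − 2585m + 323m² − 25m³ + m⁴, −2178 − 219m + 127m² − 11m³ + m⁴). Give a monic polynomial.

−726 + 169m − 14m² + m³

Apply the Euclidean algorithm:
  m⁴ − 25m³ + 323m² − 2585m + 7986 = (m⁴ − 11m³ + 127m² − 219m − 2178) + (−14m³ + 196m² − 2366m + 10164)
  m⁴ − 11m³ + 127m² − 219m − 2178 = (−(1/14)m − 3/14)(−14m³ + 196m² − 2366m + 10164) + (0)
Last nonzero remainder: −14m³ + 196m² − 2366m + 10164. Dividing through by −14 gives the monic gcd m³ − 14m² + 169m − 726.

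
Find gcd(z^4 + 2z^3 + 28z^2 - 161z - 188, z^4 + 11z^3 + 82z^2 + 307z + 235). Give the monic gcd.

Euclidean algorithm in ℚ[z]:
  z^4 + 2z^3 + 28z^2 - 161z - 188 = (z^4 + 11z^3 + 82z^2 + 307z + 235) + (-9z^3 - 54z^2 - 468z - 423)
  z^4 + 11z^3 + 82z^2 + 307z + 235 = (-(1/9)z - 5/9)(-9z^3 - 54z^2 - 468z - 423) + (0)
Last nonzero remainder: -9z^3 - 54z^2 - 468z - 423. Dividing through by -9 gives the monic gcd z^3 + 6z^2 + 52z + 47.

z^3 + 6z^2 + 52z + 47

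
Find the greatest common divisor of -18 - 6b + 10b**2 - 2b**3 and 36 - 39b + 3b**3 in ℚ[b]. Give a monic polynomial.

By polynomial division,
  -2b**3 + 10b**2 - 6b - 18 = (-2/3)(3b**3 - 39b + 36) + (10b**2 - 32b + 6)
  3b**3 - 39b + 36 = ((3/10)b + 24/25)(10b**2 - 32b + 6) + (-(252/25)b + 756/25)
  10b**2 - 32b + 6 = (-(125/126)b + 25/126)(-(252/25)b + 756/25) + (0)
Last nonzero remainder: -(252/25)b + 756/25. Dividing through by -252/25 gives the monic gcd b - 3.

-3 + b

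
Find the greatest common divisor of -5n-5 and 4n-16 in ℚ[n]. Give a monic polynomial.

Apply the Euclidean algorithm:
  -5n-5 = (-5/4)(4n-16) + (-25)
  4n-16 = (-(4/25)n+16/25)(-25) + (0)
The last nonzero remainder is the constant -25, so the polynomials are coprime and gcd = 1.

1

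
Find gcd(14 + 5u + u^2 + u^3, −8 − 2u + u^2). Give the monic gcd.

2 + u

Euclidean algorithm in ℚ[u]:
  u^3 + u^2 + 5u + 14 = (u + 3)(u^2 − 2u − 8) + (19u + 38)
  u^2 − 2u − 8 = ((1/19)u − 4/19)(19u + 38) + (0)
Last nonzero remainder: 19u + 38. Dividing through by 19 gives the monic gcd u + 2.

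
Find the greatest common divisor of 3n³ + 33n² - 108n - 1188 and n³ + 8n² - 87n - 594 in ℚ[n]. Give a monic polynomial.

n² + 17n + 66

Repeated division with remainder:
  3n³ + 33n² - 108n - 1188 = (3)(n³ + 8n² - 87n - 594) + (9n² + 153n + 594)
  n³ + 8n² - 87n - 594 = ((1/9)n - 1)(9n² + 153n + 594) + (0)
Last nonzero remainder: 9n² + 153n + 594. Dividing through by 9 gives the monic gcd n² + 17n + 66.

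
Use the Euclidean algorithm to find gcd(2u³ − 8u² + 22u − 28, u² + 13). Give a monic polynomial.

By polynomial division,
  2u³ − 8u² + 22u − 28 = (2u − 8)(u² + 13) + (−4u + 76)
  u² + 13 = (−(1/4)u − 19/4)(−4u + 76) + (374)
  −4u + 76 = (−(2/187)u + 38/187)(374) + (0)
The last nonzero remainder is the constant 374, so the polynomials are coprime and gcd = 1.

1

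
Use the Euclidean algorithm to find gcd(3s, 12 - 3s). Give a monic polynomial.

1

Repeated division with remainder:
  3s = (-1)(-3s + 12) + (12)
  -3s + 12 = (-(1/4)s + 1)(12) + (0)
The last nonzero remainder is the constant 12, so the polynomials are coprime and gcd = 1.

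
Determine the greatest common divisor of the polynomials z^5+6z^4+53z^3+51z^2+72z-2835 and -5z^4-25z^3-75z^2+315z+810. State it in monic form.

Apply the Euclidean algorithm:
  z^5+6z^4+53z^3+51z^2+72z-2835 = (-(1/5)z-1/5)(-5z^4-25z^3-75z^2+315z+810) + (33z^3+99z^2+297z-2673)
  -5z^4-25z^3-75z^2+315z+810 = (-(5/33)z-10/33)(33z^3+99z^2+297z-2673) + (0)
Last nonzero remainder: 33z^3+99z^2+297z-2673. Dividing through by 33 gives the monic gcd z^3+3z^2+9z-81.

z^3+3z^2+9z-81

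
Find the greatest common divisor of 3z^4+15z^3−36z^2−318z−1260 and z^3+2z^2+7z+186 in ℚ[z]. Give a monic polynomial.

Euclidean algorithm in ℚ[z]:
  3z^4+15z^3−36z^2−318z−1260 = (3z+9)(z^3+2z^2+7z+186) + (−75z^2−939z−2934)
  z^3+2z^2+7z+186 = (−(1/75)z+263/1875)(−75z^2−939z−2934) + ((62244/625)z+373464/625)
  −75z^2−939z−2934 = (−(15625/20748)z−101875/20748)((62244/625)z+373464/625) + (0)
Last nonzero remainder: (62244/625)z+373464/625. Dividing through by 62244/625 gives the monic gcd z+6.

z+6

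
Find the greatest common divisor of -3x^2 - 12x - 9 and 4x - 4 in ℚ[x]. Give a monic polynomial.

Apply the Euclidean algorithm:
  -3x^2 - 12x - 9 = (-(3/4)x - 15/4)(4x - 4) + (-24)
  4x - 4 = (-(1/6)x + 1/6)(-24) + (0)
The last nonzero remainder is the constant -24, so the polynomials are coprime and gcd = 1.

1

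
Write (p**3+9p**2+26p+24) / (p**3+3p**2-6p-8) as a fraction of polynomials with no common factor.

(p**2+5p+6)/(p**2-p-2)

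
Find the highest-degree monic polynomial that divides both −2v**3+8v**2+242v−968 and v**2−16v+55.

v−11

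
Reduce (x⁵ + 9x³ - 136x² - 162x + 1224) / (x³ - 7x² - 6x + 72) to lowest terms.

(x³ + x² + 22x - 102)/(x - 6)

Apply the Euclidean algorithm:
  x⁵ + 9x³ - 136x² - 162x + 1224 = (x² + 7x + 64)(x³ - 7x² - 6x + 72) + (282x² - 282x - 3384)
  x³ - 7x² - 6x + 72 = ((1/282)x - 1/47)(282x² - 282x - 3384) + (0)
Last nonzero remainder: 282x² - 282x - 3384. Dividing through by 282 gives the monic gcd x² - x - 12.
Cancel x² - x - 12 from numerator and denominator to get the reduced form.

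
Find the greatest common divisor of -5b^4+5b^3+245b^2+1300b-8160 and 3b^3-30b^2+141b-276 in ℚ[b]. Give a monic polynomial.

b-4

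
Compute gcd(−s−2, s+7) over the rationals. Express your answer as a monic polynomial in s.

Repeated division with remainder:
  −s−2 = (−1)(s+7) + (5)
  s+7 = ((1/5)s+7/5)(5) + (0)
The last nonzero remainder is the constant 5, so the polynomials are coprime and gcd = 1.

1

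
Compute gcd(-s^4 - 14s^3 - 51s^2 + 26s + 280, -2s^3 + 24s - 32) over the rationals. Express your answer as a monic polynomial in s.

Repeated division with remainder:
  -s^4 - 14s^3 - 51s^2 + 26s + 280 = ((1/2)s + 7)(-2s^3 + 24s - 32) + (-63s^2 - 126s + 504)
  -2s^3 + 24s - 32 = ((2/63)s - 4/63)(-63s^2 - 126s + 504) + (0)
Last nonzero remainder: -63s^2 - 126s + 504. Dividing through by -63 gives the monic gcd s^2 + 2s - 8.

s^2 + 2s - 8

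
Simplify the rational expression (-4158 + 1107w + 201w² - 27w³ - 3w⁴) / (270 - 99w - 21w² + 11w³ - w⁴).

(231 + 54w + 3w²)/(-15 - 2w + w²)

By polynomial division,
  -3w⁴ - 27w³ + 201w² + 1107w - 4158 = (3)(-w⁴ + 11w³ - 21w² - 99w + 270) + (-60w³ + 264w² + 1404w - 4968)
  -w⁴ + 11w³ - 21w² - 99w + 270 = ((1/60)w - 11/100)(-60w³ + 264w² + 1404w - 4968) + (-(384/25)w² + (3456/25)w - 6912/25)
  -60w³ + 264w² + 1404w - 4968 = ((125/32)w + 575/32)(-(384/25)w² + (3456/25)w - 6912/25) + (0)
Last nonzero remainder: -(384/25)w² + (3456/25)w - 6912/25. Dividing through by -384/25 gives the monic gcd w² - 9w + 18.
Cancel w² - 9w + 18 from numerator and denominator to get the reduced form.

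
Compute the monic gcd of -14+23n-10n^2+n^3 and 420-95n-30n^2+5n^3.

-7+n

By polynomial division,
  n^3-10n^2+23n-14 = (1/5)(5n^3-30n^2-95n+420) + (-4n^2+42n-98)
  5n^3-30n^2-95n+420 = (-(5/4)n-45/8)(-4n^2+42n-98) + ((75/4)n-525/4)
  -4n^2+42n-98 = (-(16/75)n+56/75)((75/4)n-525/4) + (0)
Last nonzero remainder: (75/4)n-525/4. Dividing through by 75/4 gives the monic gcd n-7.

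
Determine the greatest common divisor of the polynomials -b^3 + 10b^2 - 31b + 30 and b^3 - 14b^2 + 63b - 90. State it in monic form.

Repeated division with remainder:
  -b^3 + 10b^2 - 31b + 30 = (-1)(b^3 - 14b^2 + 63b - 90) + (-4b^2 + 32b - 60)
  b^3 - 14b^2 + 63b - 90 = (-(1/4)b + 3/2)(-4b^2 + 32b - 60) + (0)
Last nonzero remainder: -4b^2 + 32b - 60. Dividing through by -4 gives the monic gcd b^2 - 8b + 15.

b^2 - 8b + 15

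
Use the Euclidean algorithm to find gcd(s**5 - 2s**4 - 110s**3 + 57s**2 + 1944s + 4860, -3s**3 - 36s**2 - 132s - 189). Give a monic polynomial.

s**2 + 5s + 9

Repeated division with remainder:
  s**5 - 2s**4 - 110s**3 + 57s**2 + 1944s + 4860 = (-(1/3)s**2 + (14/3)s - 14/3)(-3s**3 - 36s**2 - 132s - 189) + (442s**2 + 2210s + 3978)
  -3s**3 - 36s**2 - 132s - 189 = (-(3/442)s - 21/442)(442s**2 + 2210s + 3978) + (0)
Last nonzero remainder: 442s**2 + 2210s + 3978. Dividing through by 442 gives the monic gcd s**2 + 5s + 9.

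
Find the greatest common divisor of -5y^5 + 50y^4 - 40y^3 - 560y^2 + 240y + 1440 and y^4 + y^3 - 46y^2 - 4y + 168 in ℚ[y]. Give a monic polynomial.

Repeated division with remainder:
  -5y^5 + 50y^4 - 40y^3 - 560y^2 + 240y + 1440 = (-5y + 55)(y^4 + y^3 - 46y^2 - 4y + 168) + (-325y^3 + 1950y^2 + 1300y - 7800)
  y^4 + y^3 - 46y^2 - 4y + 168 = (-(1/325)y - 7/325)(-325y^3 + 1950y^2 + 1300y - 7800) + (0)
Last nonzero remainder: -325y^3 + 1950y^2 + 1300y - 7800. Dividing through by -325 gives the monic gcd y^3 - 6y^2 - 4y + 24.

y^3 - 6y^2 - 4y + 24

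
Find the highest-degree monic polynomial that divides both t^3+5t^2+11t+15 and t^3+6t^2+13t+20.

t^2+2t+5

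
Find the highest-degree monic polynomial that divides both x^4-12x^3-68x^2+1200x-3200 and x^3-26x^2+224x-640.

Repeated division with remainder:
  x^4-12x^3-68x^2+1200x-3200 = (x+14)(x^3-26x^2+224x-640) + (72x^2-1296x+5760)
  x^3-26x^2+224x-640 = ((1/72)x-1/9)(72x^2-1296x+5760) + (0)
Last nonzero remainder: 72x^2-1296x+5760. Dividing through by 72 gives the monic gcd x^2-18x+80.

x^2-18x+80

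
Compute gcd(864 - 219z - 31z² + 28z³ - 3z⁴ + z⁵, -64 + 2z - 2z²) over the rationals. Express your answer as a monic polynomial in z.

Apply the Euclidean algorithm:
  z⁵ - 3z⁴ + 28z³ - 31z² - 219z + 864 = (-(1/2)z³ + z² + 3z - 27/2)(-2z² + 2z - 64) + (0)
Last nonzero remainder: -2z² + 2z - 64. Dividing through by -2 gives the monic gcd z² - z + 32.

32 - z + z²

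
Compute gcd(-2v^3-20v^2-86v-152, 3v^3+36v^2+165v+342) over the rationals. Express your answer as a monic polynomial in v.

By polynomial division,
  -2v^3-20v^2-86v-152 = (-2/3)(3v^3+36v^2+165v+342) + (4v^2+24v+76)
  3v^3+36v^2+165v+342 = ((3/4)v+9/2)(4v^2+24v+76) + (0)
Last nonzero remainder: 4v^2+24v+76. Dividing through by 4 gives the monic gcd v^2+6v+19.

v^2+6v+19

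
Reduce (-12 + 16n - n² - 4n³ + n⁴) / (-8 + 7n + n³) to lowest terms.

Repeated division with remainder:
  n⁴ - 4n³ - n² + 16n - 12 = (n - 4)(n³ + 7n - 8) + (-8n² + 52n - 44)
  n³ + 7n - 8 = (-(1/8)n - 13/16)(-8n² + 52n - 44) + ((175/4)n - 175/4)
  -8n² + 52n - 44 = (-(32/175)n + 176/175)((175/4)n - 175/4) + (0)
Last nonzero remainder: (175/4)n - 175/4. Dividing through by 175/4 gives the monic gcd n - 1.
Cancel n - 1 from numerator and denominator to get the reduced form.

(12 - 4n - 3n² + n³)/(8 + n + n²)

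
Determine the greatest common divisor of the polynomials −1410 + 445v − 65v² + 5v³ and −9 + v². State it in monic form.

1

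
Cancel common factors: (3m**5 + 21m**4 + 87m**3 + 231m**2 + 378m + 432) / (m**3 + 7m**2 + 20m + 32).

(3m**3 + 12m**2 + 27m + 54)/(m + 4)

Repeated division with remainder:
  3m**5 + 21m**4 + 87m**3 + 231m**2 + 378m + 432 = (3m**2 + 27)(m**3 + 7m**2 + 20m + 32) + (-54m**2 - 162m - 432)
  m**3 + 7m**2 + 20m + 32 = (-(1/54)m - 2/27)(-54m**2 - 162m - 432) + (0)
Last nonzero remainder: -54m**2 - 162m - 432. Dividing through by -54 gives the monic gcd m**2 + 3m + 8.
Cancel m**2 + 3m + 8 from numerator and denominator to get the reduced form.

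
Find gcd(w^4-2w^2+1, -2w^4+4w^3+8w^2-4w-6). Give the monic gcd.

w^3+w^2-w-1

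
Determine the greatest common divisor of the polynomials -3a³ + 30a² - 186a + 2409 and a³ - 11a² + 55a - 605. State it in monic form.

a - 11

Euclidean algorithm in ℚ[a]:
  -3a³ + 30a² - 186a + 2409 = (-3)(a³ - 11a² + 55a - 605) + (-3a² - 21a + 594)
  a³ - 11a² + 55a - 605 = (-(1/3)a + 6)(-3a² - 21a + 594) + (379a - 4169)
  -3a² - 21a + 594 = (-(3/379)a - 54/379)(379a - 4169) + (0)
Last nonzero remainder: 379a - 4169. Dividing through by 379 gives the monic gcd a - 11.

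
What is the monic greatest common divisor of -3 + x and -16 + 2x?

1

Euclidean algorithm in ℚ[x]:
  x - 3 = (1/2)(2x - 16) + (5)
  2x - 16 = ((2/5)x - 16/5)(5) + (0)
The last nonzero remainder is the constant 5, so the polynomials are coprime and gcd = 1.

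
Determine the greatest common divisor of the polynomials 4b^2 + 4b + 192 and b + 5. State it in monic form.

1

By polynomial division,
  4b^2 + 4b + 192 = (4b - 16)(b + 5) + (272)
  b + 5 = ((1/272)b + 5/272)(272) + (0)
The last nonzero remainder is the constant 272, so the polynomials are coprime and gcd = 1.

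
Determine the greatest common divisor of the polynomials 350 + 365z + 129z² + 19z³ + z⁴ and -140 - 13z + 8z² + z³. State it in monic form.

Euclidean algorithm in ℚ[z]:
  z⁴ + 19z³ + 129z² + 365z + 350 = (z + 11)(z³ + 8z² - 13z - 140) + (54z² + 648z + 1890)
  z³ + 8z² - 13z - 140 = ((1/54)z - 2/27)(54z² + 648z + 1890) + (0)
Last nonzero remainder: 54z² + 648z + 1890. Dividing through by 54 gives the monic gcd z² + 12z + 35.

35 + 12z + z²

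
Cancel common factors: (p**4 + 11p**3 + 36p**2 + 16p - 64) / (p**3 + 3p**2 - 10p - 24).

Apply the Euclidean algorithm:
  p**4 + 11p**3 + 36p**2 + 16p - 64 = (p + 8)(p**3 + 3p**2 - 10p - 24) + (22p**2 + 120p + 128)
  p**3 + 3p**2 - 10p - 24 = ((1/22)p - 27/242)(22p**2 + 120p + 128) + (-(294/121)p - 1176/121)
  22p**2 + 120p + 128 = (-(1331/147)p - 1936/147)(-(294/121)p - 1176/121) + (0)
Last nonzero remainder: -(294/121)p - 1176/121. Dividing through by -294/121 gives the monic gcd p + 4.
Cancel p + 4 from numerator and denominator to get the reduced form.

(p**3 + 7p**2 + 8p - 16)/(p**2 - p - 6)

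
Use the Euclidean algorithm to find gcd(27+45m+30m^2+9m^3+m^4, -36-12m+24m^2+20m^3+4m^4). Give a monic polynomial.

9+12m+6m^2+m^3

Euclidean algorithm in ℚ[m]:
  m^4+9m^3+30m^2+45m+27 = (1/4)(4m^4+20m^3+24m^2-12m-36) + (4m^3+24m^2+48m+36)
  4m^4+20m^3+24m^2-12m-36 = (m-1)(4m^3+24m^2+48m+36) + (0)
Last nonzero remainder: 4m^3+24m^2+48m+36. Dividing through by 4 gives the monic gcd m^3+6m^2+12m+9.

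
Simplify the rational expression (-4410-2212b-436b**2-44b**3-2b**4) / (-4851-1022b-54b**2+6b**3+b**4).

(-10-2b)/(-11+b)

Repeated division with remainder:
  -2b**4-44b**3-436b**2-2212b-4410 = (-2)(b**4+6b**3-54b**2-1022b-4851) + (-32b**3-544b**2-4256b-14112)
  b**4+6b**3-54b**2-1022b-4851 = (-(1/32)b+11/32)(-32b**3-544b**2-4256b-14112) + (0)
Last nonzero remainder: -32b**3-544b**2-4256b-14112. Dividing through by -32 gives the monic gcd b**3+17b**2+133b+441.
Cancel b**3+17b**2+133b+441 from numerator and denominator to get the reduced form.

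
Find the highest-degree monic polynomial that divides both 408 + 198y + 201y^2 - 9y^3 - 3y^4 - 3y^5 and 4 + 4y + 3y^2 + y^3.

2 + y + y^2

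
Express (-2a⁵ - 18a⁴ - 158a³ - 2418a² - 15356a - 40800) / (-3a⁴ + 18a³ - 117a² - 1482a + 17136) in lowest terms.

(2a² + 16a + 50)/(3a - 21)

By polynomial division,
  -2a⁵ - 18a⁴ - 158a³ - 2418a² - 15356a - 40800 = ((2/3)a + 10)(-3a⁴ + 18a³ - 117a² - 1482a + 17136) + (-260a³ - 260a² - 11960a - 212160)
  -3a⁴ + 18a³ - 117a² - 1482a + 17136 = ((3/260)a - 21/260)(-260a³ - 260a² - 11960a - 212160) + (0)
Last nonzero remainder: -260a³ - 260a² - 11960a - 212160. Dividing through by -260 gives the monic gcd a³ + a² + 46a + 816.
Cancel a³ + a² + 46a + 816 from numerator and denominator to get the reduced form.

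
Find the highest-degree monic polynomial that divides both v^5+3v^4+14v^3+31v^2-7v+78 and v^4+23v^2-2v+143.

v^2+v+13

By polynomial division,
  v^5+3v^4+14v^3+31v^2-7v+78 = (v+3)(v^4+23v^2-2v+143) + (-9v^3-36v^2-144v-351)
  v^4+23v^2-2v+143 = (-(1/9)v+4/9)(-9v^3-36v^2-144v-351) + (23v^2+23v+299)
  -9v^3-36v^2-144v-351 = (-(9/23)v-27/23)(23v^2+23v+299) + (0)
Last nonzero remainder: 23v^2+23v+299. Dividing through by 23 gives the monic gcd v^2+v+13.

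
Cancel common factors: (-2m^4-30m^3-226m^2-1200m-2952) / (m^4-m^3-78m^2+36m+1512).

By polynomial division,
  -2m^4-30m^3-226m^2-1200m-2952 = (-2)(m^4-m^3-78m^2+36m+1512) + (-32m^3-382m^2-1128m+72)
  m^4-m^3-78m^2+36m+1512 = (-(1/32)m+207/512)(-32m^3-382m^2-1128m+72) + ((10545/256)m^2+(31635/64)m+94905/64)
  -32m^3-382m^2-1128m+72 = (-(8192/10545)m+512/10545)((10545/256)m^2+(31635/64)m+94905/64) + (0)
Last nonzero remainder: (10545/256)m^2+(31635/64)m+94905/64. Dividing through by 10545/256 gives the monic gcd m^2+12m+36.
Cancel m^2+12m+36 from numerator and denominator to get the reduced form.

(-2m^2-6m-82)/(m^2-13m+42)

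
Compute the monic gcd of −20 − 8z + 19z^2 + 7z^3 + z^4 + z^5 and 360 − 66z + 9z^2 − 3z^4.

10 − z + z^2

Euclidean algorithm in ℚ[z]:
  z^5 + z^4 + 7z^3 + 19z^2 − 8z − 20 = (−(1/3)z − 1/3)(−3z^4 + 9z^2 − 66z + 360) + (10z^3 + 90z + 100)
  −3z^4 + 9z^2 − 66z + 360 = (−(3/10)z)(10z^3 + 90z + 100) + (36z^2 − 36z + 360)
  10z^3 + 90z + 100 = ((5/18)z + 5/18)(36z^2 − 36z + 360) + (0)
Last nonzero remainder: 36z^2 − 36z + 360. Dividing through by 36 gives the monic gcd z^2 − z + 10.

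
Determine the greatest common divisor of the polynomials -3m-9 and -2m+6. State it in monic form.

1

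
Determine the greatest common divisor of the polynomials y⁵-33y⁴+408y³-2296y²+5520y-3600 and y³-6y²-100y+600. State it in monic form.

y²-16y+60

Repeated division with remainder:
  y⁵-33y⁴+408y³-2296y²+5520y-3600 = (y²-27y+346)(y³-6y²-100y+600) + (-3520y²+56320y-211200)
  y³-6y²-100y+600 = (-(1/3520)y-1/352)(-3520y²+56320y-211200) + (0)
Last nonzero remainder: -3520y²+56320y-211200. Dividing through by -3520 gives the monic gcd y²-16y+60.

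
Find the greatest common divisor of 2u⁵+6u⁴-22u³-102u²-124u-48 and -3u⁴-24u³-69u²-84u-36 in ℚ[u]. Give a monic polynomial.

Repeated division with remainder:
  2u⁵+6u⁴-22u³-102u²-124u-48 = (-(2/3)u+10/3)(-3u⁴-24u³-69u²-84u-36) + (12u³+72u²+132u+72)
  -3u⁴-24u³-69u²-84u-36 = (-(1/4)u-1/2)(12u³+72u²+132u+72) + (0)
Last nonzero remainder: 12u³+72u²+132u+72. Dividing through by 12 gives the monic gcd u³+6u²+11u+6.

u³+6u²+11u+6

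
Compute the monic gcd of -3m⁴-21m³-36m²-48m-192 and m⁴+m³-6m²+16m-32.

m³+3m²+16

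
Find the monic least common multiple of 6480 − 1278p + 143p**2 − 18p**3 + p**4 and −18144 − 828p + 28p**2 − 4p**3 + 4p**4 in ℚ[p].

45360 − 2466p − 277p**2 + 17p**3 − 11p**4 + p**5

Repeated division with remainder:
  p**4 − 18p**3 + 143p**2 − 1278p + 6480 = (1/4)(4p**4 − 4p**3 + 28p**2 − 828p − 18144) + (−17p**3 + 136p**2 − 1071p + 11016)
  4p**4 − 4p**3 + 28p**2 − 828p − 18144 = (−(4/17)p − 28/17)(−17p**3 + 136p**2 − 1071p + 11016) + (0)
Last nonzero remainder: −17p**3 + 136p**2 − 1071p + 11016. Dividing through by −17 gives the monic gcd p**3 − 8p**2 + 63p − 648.
Then lcm(f, g) = f·g / gcd(f, g); expanding and making the result monic gives the answer.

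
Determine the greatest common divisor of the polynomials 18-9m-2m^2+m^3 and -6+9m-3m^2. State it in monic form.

Euclidean algorithm in ℚ[m]:
  m^3-2m^2-9m+18 = (-(1/3)m-1/3)(-3m^2+9m-6) + (-8m+16)
  -3m^2+9m-6 = ((3/8)m-3/8)(-8m+16) + (0)
Last nonzero remainder: -8m+16. Dividing through by -8 gives the monic gcd m-2.

-2+m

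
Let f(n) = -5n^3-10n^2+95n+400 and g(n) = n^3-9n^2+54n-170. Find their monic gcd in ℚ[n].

n-5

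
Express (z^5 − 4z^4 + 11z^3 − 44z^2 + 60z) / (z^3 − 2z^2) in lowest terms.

(z^3 − 2z^2 + 7z − 30)/(z)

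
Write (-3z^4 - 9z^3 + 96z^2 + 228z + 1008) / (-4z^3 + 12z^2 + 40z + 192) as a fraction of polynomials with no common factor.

(3z^3 + 27z^2 + 66z + 168)/(4z^2 + 12z + 32)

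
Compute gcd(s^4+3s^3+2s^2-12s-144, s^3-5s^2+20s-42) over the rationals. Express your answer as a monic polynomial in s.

s-3

Euclidean algorithm in ℚ[s]:
  s^4+3s^3+2s^2-12s-144 = (s+8)(s^3-5s^2+20s-42) + (22s^2-130s+192)
  s^3-5s^2+20s-42 = ((1/22)s+5/121)(22s^2-130s+192) + ((2014/121)s-6042/121)
  22s^2-130s+192 = ((1331/1007)s-3872/1007)((2014/121)s-6042/121) + (0)
Last nonzero remainder: (2014/121)s-6042/121. Dividing through by 2014/121 gives the monic gcd s-3.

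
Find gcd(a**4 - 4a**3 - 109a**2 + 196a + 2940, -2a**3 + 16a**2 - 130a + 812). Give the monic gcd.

Apply the Euclidean algorithm:
  a**4 - 4a**3 - 109a**2 + 196a + 2940 = (-(1/2)a - 2)(-2a**3 + 16a**2 - 130a + 812) + (-142a**2 + 342a + 4564)
  -2a**3 + 16a**2 - 130a + 812 = ((1/71)a - 397/5041)(-142a**2 + 342a + 4564) + (-(843600/5041)a + 5905200/5041)
  -142a**2 + 342a + 4564 = ((357911/421800)a + 821683/210900)(-(843600/5041)a + 5905200/5041) + (0)
Last nonzero remainder: -(843600/5041)a + 5905200/5041. Dividing through by -843600/5041 gives the monic gcd a - 7.

a - 7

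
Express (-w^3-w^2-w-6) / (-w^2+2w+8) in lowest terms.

Repeated division with remainder:
  -w^3-w^2-w-6 = (w+3)(-w^2+2w+8) + (-15w-30)
  -w^2+2w+8 = ((1/15)w-4/15)(-15w-30) + (0)
Last nonzero remainder: -15w-30. Dividing through by -15 gives the monic gcd w+2.
Cancel w+2 from numerator and denominator to get the reduced form.

(w^2-w+3)/(w-4)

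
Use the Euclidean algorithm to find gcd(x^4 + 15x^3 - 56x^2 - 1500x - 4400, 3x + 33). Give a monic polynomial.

Euclidean algorithm in ℚ[x]:
  x^4 + 15x^3 - 56x^2 - 1500x - 4400 = ((1/3)x^3 + (4/3)x^2 - (100/3)x - 400/3)(3x + 33) + (0)
Last nonzero remainder: 3x + 33. Dividing through by 3 gives the monic gcd x + 11.

x + 11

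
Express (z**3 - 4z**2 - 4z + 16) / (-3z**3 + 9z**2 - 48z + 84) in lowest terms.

By polynomial division,
  z**3 - 4z**2 - 4z + 16 = (-1/3)(-3z**3 + 9z**2 - 48z + 84) + (-z**2 - 20z + 44)
  -3z**3 + 9z**2 - 48z + 84 = (3z - 69)(-z**2 - 20z + 44) + (-1560z + 3120)
  -z**2 - 20z + 44 = ((1/1560)z + 11/780)(-1560z + 3120) + (0)
Last nonzero remainder: -1560z + 3120. Dividing through by -1560 gives the monic gcd z - 2.
Cancel z - 2 from numerator and denominator to get the reduced form.

(-z**2 + 2z + 8)/(3z**2 - 3z + 42)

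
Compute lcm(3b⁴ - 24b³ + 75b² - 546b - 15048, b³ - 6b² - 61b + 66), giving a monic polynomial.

b⁵ - 9b⁴ + 33b³ - 207b² - 4834b + 5016

Repeated division with remainder:
  3b⁴ - 24b³ + 75b² - 546b - 15048 = (3b - 6)(b³ - 6b² - 61b + 66) + (222b² - 1110b - 14652)
  b³ - 6b² - 61b + 66 = ((1/222)b - 1/222)(222b² - 1110b - 14652) + (0)
Last nonzero remainder: 222b² - 1110b - 14652. Dividing through by 222 gives the monic gcd b² - 5b - 66.
Then lcm(f, g) = f·g / gcd(f, g); expanding and making the result monic gives the answer.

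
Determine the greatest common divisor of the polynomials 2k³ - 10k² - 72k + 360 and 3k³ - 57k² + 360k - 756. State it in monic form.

k - 6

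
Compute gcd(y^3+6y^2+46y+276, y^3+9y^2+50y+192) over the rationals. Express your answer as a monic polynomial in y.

Repeated division with remainder:
  y^3+6y^2+46y+276 = (y^3+9y^2+50y+192) + (−3y^2−4y+84)
  y^3+9y^2+50y+192 = (−(1/3)y−23/9)(−3y^2−4y+84) + ((610/9)y+1220/3)
  −3y^2−4y+84 = (−(27/610)y+63/305)((610/9)y+1220/3) + (0)
Last nonzero remainder: (610/9)y+1220/3. Dividing through by 610/9 gives the monic gcd y+6.

y+6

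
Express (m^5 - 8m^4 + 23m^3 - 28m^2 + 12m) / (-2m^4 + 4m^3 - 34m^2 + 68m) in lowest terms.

Repeated division with remainder:
  m^5 - 8m^4 + 23m^3 - 28m^2 + 12m = (-(1/2)m + 3)(-2m^4 + 4m^3 - 34m^2 + 68m) + (-6m^3 + 108m^2 - 192m)
  -2m^4 + 4m^3 - 34m^2 + 68m = ((1/3)m + 16/3)(-6m^3 + 108m^2 - 192m) + (-546m^2 + 1092m)
  -6m^3 + 108m^2 - 192m = ((1/91)m - 16/91)(-546m^2 + 1092m) + (0)
Last nonzero remainder: -546m^2 + 1092m. Dividing through by -546 gives the monic gcd m^2 - 2m.
Cancel m^2 - 2m from numerator and denominator to get the reduced form.

(-m^3 + 6m^2 - 11m + 6)/(2m^2 + 34)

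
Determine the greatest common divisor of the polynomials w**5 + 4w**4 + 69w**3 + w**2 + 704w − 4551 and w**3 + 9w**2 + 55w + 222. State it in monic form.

w**2 + 3w + 37

By polynomial division,
  w**5 + 4w**4 + 69w**3 + w**2 + 704w − 4551 = (w**2 − 5w + 59)(w**3 + 9w**2 + 55w + 222) + (−477w**2 − 1431w − 17649)
  w**3 + 9w**2 + 55w + 222 = (−(1/477)w − 2/159)(−477w**2 − 1431w − 17649) + (0)
Last nonzero remainder: −477w**2 − 1431w − 17649. Dividing through by −477 gives the monic gcd w**2 + 3w + 37.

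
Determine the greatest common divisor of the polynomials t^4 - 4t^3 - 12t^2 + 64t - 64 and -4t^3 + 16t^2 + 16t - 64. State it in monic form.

t^2 - 6t + 8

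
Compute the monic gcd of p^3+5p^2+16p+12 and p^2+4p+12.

Repeated division with remainder:
  p^3+5p^2+16p+12 = (p+1)(p^2+4p+12) + (0)
The last nonzero remainder p^2+4p+12 is already monic.

p^2+4p+12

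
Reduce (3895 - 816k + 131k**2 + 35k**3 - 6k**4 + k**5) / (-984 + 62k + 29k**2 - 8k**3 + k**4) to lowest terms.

(95 - 6k + k**3)/(-24 - 2k + k**2)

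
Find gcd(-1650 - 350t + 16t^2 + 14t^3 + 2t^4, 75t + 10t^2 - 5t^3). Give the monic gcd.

-5 + t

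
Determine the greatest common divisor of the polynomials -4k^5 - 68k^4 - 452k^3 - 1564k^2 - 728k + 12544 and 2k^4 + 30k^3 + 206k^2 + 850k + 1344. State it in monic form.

k^3 + 12k^2 + 67k + 224

Apply the Euclidean algorithm:
  -4k^5 - 68k^4 - 452k^3 - 1564k^2 - 728k + 12544 = (-2k - 4)(2k^4 + 30k^3 + 206k^2 + 850k + 1344) + (80k^3 + 960k^2 + 5360k + 17920)
  2k^4 + 30k^3 + 206k^2 + 850k + 1344 = ((1/40)k + 3/40)(80k^3 + 960k^2 + 5360k + 17920) + (0)
Last nonzero remainder: 80k^3 + 960k^2 + 5360k + 17920. Dividing through by 80 gives the monic gcd k^3 + 12k^2 + 67k + 224.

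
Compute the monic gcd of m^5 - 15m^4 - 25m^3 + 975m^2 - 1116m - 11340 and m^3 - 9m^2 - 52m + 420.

m^3 - 9m^2 - 52m + 420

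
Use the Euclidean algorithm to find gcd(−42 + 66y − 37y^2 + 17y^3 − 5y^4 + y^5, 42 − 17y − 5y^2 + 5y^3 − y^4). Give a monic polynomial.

Apply the Euclidean algorithm:
  y^5 − 5y^4 + 17y^3 − 37y^2 + 66y − 42 = (−y)(−y^4 + 5y^3 − 5y^2 − 17y + 42) + (12y^3 − 54y^2 + 108y − 42)
  −y^4 + 5y^3 − 5y^2 − 17y + 42 = (−(1/12)y + 1/24)(12y^3 − 54y^2 + 108y − 42) + ((25/4)y^2 − 25y + 175/4)
  12y^3 − 54y^2 + 108y − 42 = ((48/25)y − 24/25)((25/4)y^2 − 25y + 175/4) + (0)
Last nonzero remainder: (25/4)y^2 − 25y + 175/4. Dividing through by 25/4 gives the monic gcd y^2 − 4y + 7.

7 − 4y + y^2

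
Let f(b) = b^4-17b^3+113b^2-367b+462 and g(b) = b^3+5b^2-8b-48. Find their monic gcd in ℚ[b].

Apply the Euclidean algorithm:
  b^4-17b^3+113b^2-367b+462 = (b-22)(b^3+5b^2-8b-48) + (231b^2-495b-594)
  b^3+5b^2-8b-48 = ((1/231)b+50/1617)(231b^2-495b-594) + ((484/49)b-1452/49)
  231b^2-495b-594 = ((1029/44)b+441/22)((484/49)b-1452/49) + (0)
Last nonzero remainder: (484/49)b-1452/49. Dividing through by 484/49 gives the monic gcd b-3.

b-3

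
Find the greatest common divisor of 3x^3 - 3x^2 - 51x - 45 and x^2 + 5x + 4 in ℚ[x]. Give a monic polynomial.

Repeated division with remainder:
  3x^3 - 3x^2 - 51x - 45 = (3x - 18)(x^2 + 5x + 4) + (27x + 27)
  x^2 + 5x + 4 = ((1/27)x + 4/27)(27x + 27) + (0)
Last nonzero remainder: 27x + 27. Dividing through by 27 gives the monic gcd x + 1.

x + 1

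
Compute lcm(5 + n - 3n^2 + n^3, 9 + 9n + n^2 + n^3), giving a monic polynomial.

45 + 9n - 22n^2 + 10n^3 - 3n^4 + n^5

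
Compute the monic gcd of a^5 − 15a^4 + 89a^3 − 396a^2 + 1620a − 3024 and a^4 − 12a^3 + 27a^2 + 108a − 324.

By polynomial division,
  a^5 − 15a^4 + 89a^3 − 396a^2 + 1620a − 3024 = (a − 3)(a^4 − 12a^3 + 27a^2 + 108a − 324) + (26a^3 − 423a^2 + 2268a − 3996)
  a^4 − 12a^3 + 27a^2 + 108a − 324 = ((1/26)a + 111/676)(26a^3 − 423a^2 + 2268a − 3996) + ((6237/676)a^2 − (18711/169)a + 56133/169)
  26a^3 − 423a^2 + 2268a − 3996 = ((17576/6237)a − 25012/2079)((6237/676)a^2 − (18711/169)a + 56133/169) + (0)
Last nonzero remainder: (6237/676)a^2 − (18711/169)a + 56133/169. Dividing through by 6237/676 gives the monic gcd a^2 − 12a + 36.

a^2 − 12a + 36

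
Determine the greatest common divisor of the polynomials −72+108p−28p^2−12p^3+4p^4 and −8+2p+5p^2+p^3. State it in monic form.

Repeated division with remainder:
  4p^4−12p^3−28p^2+108p−72 = (4p−32)(p^3+5p^2+2p−8) + (124p^2+204p−328)
  p^3+5p^2+2p−8 = ((1/124)p+26/961)(124p^2+204p−328) + (−(840/961)p+840/961)
  124p^2+204p−328 = (−(29791/210)p−39401/105)(−(840/961)p+840/961) + (0)
Last nonzero remainder: −(840/961)p+840/961. Dividing through by −840/961 gives the monic gcd p−1.

−1+p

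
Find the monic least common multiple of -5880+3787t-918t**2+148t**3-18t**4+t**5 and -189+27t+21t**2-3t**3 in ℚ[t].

-17640+5481t+1033t**2-474t**3+94t**4-15t**5+t**6

By polynomial division,
  t**5-18t**4+148t**3-918t**2+3787t-5880 = (-(1/3)t**2+(11/3)t-80/3)(-3t**3+21t**2+27t-189) + (-520t**2+5200t-10920)
  -3t**3+21t**2+27t-189 = ((3/520)t+9/520)(-520t**2+5200t-10920) + (0)
Last nonzero remainder: -520t**2+5200t-10920. Dividing through by -520 gives the monic gcd t**2-10t+21.
Then lcm(f, g) = f·g / gcd(f, g); expanding and making the result monic gives the answer.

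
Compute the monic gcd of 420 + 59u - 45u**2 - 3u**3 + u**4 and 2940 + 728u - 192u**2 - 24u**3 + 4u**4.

-105 - 41u + u**2 + u**3

Apply the Euclidean algorithm:
  u**4 - 3u**3 - 45u**2 + 59u + 420 = (1/4)(4u**4 - 24u**3 - 192u**2 + 728u + 2940) + (3u**3 + 3u**2 - 123u - 315)
  4u**4 - 24u**3 - 192u**2 + 728u + 2940 = ((4/3)u - 28/3)(3u**3 + 3u**2 - 123u - 315) + (0)
Last nonzero remainder: 3u**3 + 3u**2 - 123u - 315. Dividing through by 3 gives the monic gcd u**3 + u**2 - 41u - 105.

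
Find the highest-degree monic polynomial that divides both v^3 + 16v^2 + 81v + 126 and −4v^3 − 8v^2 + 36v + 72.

By polynomial division,
  v^3 + 16v^2 + 81v + 126 = (−1/4)(−4v^3 − 8v^2 + 36v + 72) + (14v^2 + 90v + 144)
  −4v^3 − 8v^2 + 36v + 72 = (−(2/7)v + 62/49)(14v^2 + 90v + 144) + (−(1800/49)v − 5400/49)
  14v^2 + 90v + 144 = (−(343/900)v − 98/75)(−(1800/49)v − 5400/49) + (0)
Last nonzero remainder: −(1800/49)v − 5400/49. Dividing through by −1800/49 gives the monic gcd v + 3.

v + 3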